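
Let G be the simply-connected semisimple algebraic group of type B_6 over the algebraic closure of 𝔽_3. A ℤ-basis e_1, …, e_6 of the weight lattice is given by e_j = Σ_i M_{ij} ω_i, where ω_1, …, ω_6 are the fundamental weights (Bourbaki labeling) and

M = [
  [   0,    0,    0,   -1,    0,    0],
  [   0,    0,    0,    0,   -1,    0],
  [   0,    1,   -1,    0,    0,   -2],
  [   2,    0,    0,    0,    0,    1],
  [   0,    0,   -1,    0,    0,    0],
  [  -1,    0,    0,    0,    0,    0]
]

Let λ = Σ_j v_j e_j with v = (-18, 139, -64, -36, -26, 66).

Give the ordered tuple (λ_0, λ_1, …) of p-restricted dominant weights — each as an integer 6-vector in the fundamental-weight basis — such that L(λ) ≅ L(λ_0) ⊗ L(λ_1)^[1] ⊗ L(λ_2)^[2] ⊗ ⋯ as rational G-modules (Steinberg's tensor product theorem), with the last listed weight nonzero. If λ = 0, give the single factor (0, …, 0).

((0, 2, 2, 0, 1, 0), (0, 2, 2, 1, 0, 0), (1, 2, 1, 0, 1, 2), (1, 0, 2, 1, 2, 0))

Change of basis e → ω: c = M·v where v = (-18, 139, -64, -36, -26, 66):
  c_1 = (0)·(-18) + (0)·(139) + (0)·(-64) + (-1)·(-36) + (0)·(-26) + (0)·(66) = 36
  c_2 = (0)·(-18) + (0)·(139) + (0)·(-64) + (0)·(-36) + (-1)·(-26) + (0)·(66) = 26
  c_3 = (0)·(-18) + (1)·(139) + (-1)·(-64) + (0)·(-36) + (0)·(-26) + (-2)·(66) = 71
  c_4 = (2)·(-18) + (0)·(139) + (0)·(-64) + (0)·(-36) + (0)·(-26) + (1)·(66) = 30
  c_5 = (0)·(-18) + (0)·(139) + (-1)·(-64) + (0)·(-36) + (0)·(-26) + (0)·(66) = 64
  c_6 = (-1)·(-18) + (0)·(139) + (0)·(-64) + (0)·(-36) + (0)·(-26) + (0)·(66) = 18
p = 3; digits c_i = Σ_j d_{ij}·3^j, 0 ≤ d_{ij} < 3:
  c_1 = 36 = 0·3^0 + 0·3^1 + 1·3^2 + 1·3^3
  c_2 = 26 = 2·3^0 + 2·3^1 + 2·3^2
  c_3 = 71 = 2·3^0 + 2·3^1 + 1·3^2 + 2·3^3
  c_4 = 30 = 0·3^0 + 1·3^1 + 0·3^2 + 1·3^3
  c_5 = 64 = 1·3^0 + 0·3^1 + 1·3^2 + 2·3^3
  c_6 = 18 = 0·3^0 + 0·3^1 + 2·3^2
Factor λ_0 = (0, 2, 2, 0, 1, 0)
Factor λ_1 = (0, 2, 2, 1, 0, 0)
Factor λ_2 = (1, 2, 1, 0, 1, 2)
Factor λ_3 = (1, 0, 2, 1, 2, 0)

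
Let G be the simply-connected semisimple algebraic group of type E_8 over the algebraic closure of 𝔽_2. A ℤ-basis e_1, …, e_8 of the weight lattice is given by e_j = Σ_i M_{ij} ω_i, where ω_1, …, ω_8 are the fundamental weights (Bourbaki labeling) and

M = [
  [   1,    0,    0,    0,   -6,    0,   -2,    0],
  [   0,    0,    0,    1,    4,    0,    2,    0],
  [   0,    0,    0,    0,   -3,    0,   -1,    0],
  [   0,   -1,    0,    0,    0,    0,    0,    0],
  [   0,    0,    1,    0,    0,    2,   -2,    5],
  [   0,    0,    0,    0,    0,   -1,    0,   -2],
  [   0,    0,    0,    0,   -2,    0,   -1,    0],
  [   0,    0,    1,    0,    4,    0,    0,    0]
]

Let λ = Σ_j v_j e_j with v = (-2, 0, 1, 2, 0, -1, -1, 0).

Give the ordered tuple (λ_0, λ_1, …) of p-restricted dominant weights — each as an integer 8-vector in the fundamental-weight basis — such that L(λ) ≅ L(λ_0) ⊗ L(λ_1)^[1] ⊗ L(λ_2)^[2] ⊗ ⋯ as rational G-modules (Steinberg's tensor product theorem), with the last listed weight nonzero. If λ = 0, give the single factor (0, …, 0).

Compute c_i = Σ_j M_{ij} v_j with v = (-2, 0, 1, 2, 0, -1, -1, 0):
  c_1 = 1*-2 + 0*0 + 0*1 + 0*2 + -6*0 + 0*-1 + -2*-1 + 0*0 = 0
  c_2 = 0*-2 + 0*0 + 0*1 + 1*2 + 4*0 + 0*-1 + 2*-1 + 0*0 = 0
  c_3 = 0*-2 + 0*0 + 0*1 + 0*2 + -3*0 + 0*-1 + -1*-1 + 0*0 = 1
  c_4 = 0*-2 + -1*0 + 0*1 + 0*2 + 0*0 + 0*-1 + 0*-1 + 0*0 = 0
  c_5 = 0*-2 + 0*0 + 1*1 + 0*2 + 0*0 + 2*-1 + -2*-1 + 5*0 = 1
  c_6 = 0*-2 + 0*0 + 0*1 + 0*2 + 0*0 + -1*-1 + 0*-1 + -2*0 = 1
  c_7 = 0*-2 + 0*0 + 0*1 + 0*2 + -2*0 + 0*-1 + -1*-1 + 0*0 = 1
  c_8 = 0*-2 + 0*0 + 1*1 + 0*2 + 4*0 + 0*-1 + 0*-1 + 0*0 = 1
Base-2 expansion of each c_i:
  c_1 = 0
  c_2 = 0
  c_3 = 1 = 1·2^0
  c_4 = 0
  c_5 = 1 = 1·2^0
  c_6 = 1 = 1·2^0
  c_7 = 1 = 1·2^0
  c_8 = 1 = 1·2^0
Factor λ_0 = (0, 0, 1, 0, 1, 1, 1, 1)

((0, 0, 1, 0, 1, 1, 1, 1),)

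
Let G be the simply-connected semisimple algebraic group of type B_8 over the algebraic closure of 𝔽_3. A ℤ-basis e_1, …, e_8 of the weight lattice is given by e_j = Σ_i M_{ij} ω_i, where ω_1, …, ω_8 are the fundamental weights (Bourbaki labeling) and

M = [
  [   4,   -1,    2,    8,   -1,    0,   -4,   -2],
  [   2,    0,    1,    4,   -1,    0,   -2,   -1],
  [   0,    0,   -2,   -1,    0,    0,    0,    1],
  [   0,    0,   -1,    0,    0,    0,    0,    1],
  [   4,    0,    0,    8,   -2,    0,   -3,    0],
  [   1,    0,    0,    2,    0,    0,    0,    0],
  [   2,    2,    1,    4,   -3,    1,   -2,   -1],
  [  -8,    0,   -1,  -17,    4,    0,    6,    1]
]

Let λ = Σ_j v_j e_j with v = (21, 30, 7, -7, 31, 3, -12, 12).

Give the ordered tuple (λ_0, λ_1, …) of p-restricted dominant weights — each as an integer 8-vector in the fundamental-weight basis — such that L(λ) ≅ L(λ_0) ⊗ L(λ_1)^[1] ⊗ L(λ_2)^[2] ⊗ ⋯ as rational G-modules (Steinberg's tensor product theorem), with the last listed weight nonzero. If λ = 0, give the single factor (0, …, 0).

((2, 2, 2, 2, 2, 1, 0, 2), (1, 0, 1, 1, 0, 2, 1, 2))

Change of basis e → ω: c = M·v where v = (21, 30, 7, -7, 31, 3, -12, 12):
  c_1 = 4·21 + (-1)·(30) + 2·7 + (8)·(-7) + (-1)·(31) + 0·3 + (-4)·(-12) + (-2)·(12) = 5
  c_2 = 2·21 + 0·30 + 1·7 + (4)·(-7) + (-1)·(31) + 0·3 + (-2)·(-12) + (-1)·(12) = 2
  c_3 = 0·21 + 0·30 + (-2)·(7) + (-1)·(-7) + 0·31 + 0·3 + (0)·(-12) + 1·12 = 5
  c_4 = 0·21 + 0·30 + (-1)·(7) + (0)·(-7) + 0·31 + 0·3 + (0)·(-12) + 1·12 = 5
  c_5 = 4·21 + 0·30 + 0·7 + (8)·(-7) + (-2)·(31) + 0·3 + (-3)·(-12) + 0·12 = 2
  c_6 = 1·21 + 0·30 + 0·7 + (2)·(-7) + 0·31 + 0·3 + (0)·(-12) + 0·12 = 7
  c_7 = 2·21 + 2·30 + 1·7 + (4)·(-7) + (-3)·(31) + 1·3 + (-2)·(-12) + (-1)·(12) = 3
  c_8 = (-8)·(21) + 0·30 + (-1)·(7) + (-17)·(-7) + 4·31 + 0·3 + (6)·(-12) + 1·12 = 8
Base-3 expansion of each c_i:
  c_1 = 5 = 2·3^0 + 1·3^1
  c_2 = 2 = 2·3^0
  c_3 = 5 = 2·3^0 + 1·3^1
  c_4 = 5 = 2·3^0 + 1·3^1
  c_5 = 2 = 2·3^0
  c_6 = 7 = 1·3^0 + 2·3^1
  c_7 = 3 = 0·3^0 + 1·3^1
  c_8 = 8 = 2·3^0 + 2·3^1
Factor λ_0 = (2, 2, 2, 2, 2, 1, 0, 2)
Factor λ_1 = (1, 0, 1, 1, 0, 2, 1, 2)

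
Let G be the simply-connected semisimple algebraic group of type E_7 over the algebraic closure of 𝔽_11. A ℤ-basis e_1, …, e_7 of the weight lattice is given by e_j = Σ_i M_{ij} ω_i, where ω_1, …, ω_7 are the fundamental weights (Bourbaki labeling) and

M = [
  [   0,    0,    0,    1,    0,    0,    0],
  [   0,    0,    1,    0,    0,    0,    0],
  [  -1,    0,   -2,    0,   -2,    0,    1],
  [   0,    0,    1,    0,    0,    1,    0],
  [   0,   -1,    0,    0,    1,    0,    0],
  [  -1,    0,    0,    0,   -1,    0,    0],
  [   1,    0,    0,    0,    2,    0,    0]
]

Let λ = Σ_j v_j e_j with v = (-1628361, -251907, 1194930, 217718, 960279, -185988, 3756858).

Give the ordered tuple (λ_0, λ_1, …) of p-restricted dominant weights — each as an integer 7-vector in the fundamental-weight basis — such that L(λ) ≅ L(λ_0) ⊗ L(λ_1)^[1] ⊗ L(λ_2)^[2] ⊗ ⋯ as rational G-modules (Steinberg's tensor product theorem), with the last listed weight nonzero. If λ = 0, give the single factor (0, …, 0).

((6, 0, 2, 0, 8, 8, 4), (3, 5, 7, 4, 0, 3, 9), (6, 8, 5, 0, 8, 10, 5), (9, 6, 4, 10, 8, 6, 10), (3, 4, 7, 2, 5, 1, 8), (1, 7, 6, 6, 7, 4, 1))

Change of basis e → ω: c = M·v where v = (-1628361, -251907, 1194930, 217718, 960279, -185988, 3756858):
  c_1 = (0)·(-1628361) + (0)·(-251907) + (0)·(1194930) + (1)·(217718) + (0)·(960279) + (0)·(-185988) + (0)·(3756858) = 217718
  c_2 = (0)·(-1628361) + (0)·(-251907) + (1)·(1194930) + (0)·(217718) + (0)·(960279) + (0)·(-185988) + (0)·(3756858) = 1194930
  c_3 = (-1)·(-1628361) + (0)·(-251907) + (-2)·(1194930) + (0)·(217718) + (-2)·(960279) + (0)·(-185988) + (1)·(3756858) = 1074801
  c_4 = (0)·(-1628361) + (0)·(-251907) + (1)·(1194930) + (0)·(217718) + (0)·(960279) + (1)·(-185988) + (0)·(3756858) = 1008942
  c_5 = (0)·(-1628361) + (-1)·(-251907) + (0)·(1194930) + (0)·(217718) + (1)·(960279) + (0)·(-185988) + (0)·(3756858) = 1212186
  c_6 = (-1)·(-1628361) + (0)·(-251907) + (0)·(1194930) + (0)·(217718) + (-1)·(960279) + (0)·(-185988) + (0)·(3756858) = 668082
  c_7 = (1)·(-1628361) + (0)·(-251907) + (0)·(1194930) + (0)·(217718) + (2)·(960279) + (0)·(-185988) + (0)·(3756858) = 292197
Expand coordinatewise in base 11:
  c_1 = 217718 = 6·11^0 + 3·11^1 + 6·11^2 + 9·11^3 + 3·11^4 + 1·11^5
  c_2 = 1194930 = 0·11^0 + 5·11^1 + 8·11^2 + 6·11^3 + 4·11^4 + 7·11^5
  c_3 = 1074801 = 2·11^0 + 7·11^1 + 5·11^2 + 4·11^3 + 7·11^4 + 6·11^5
  c_4 = 1008942 = 0·11^0 + 4·11^1 + 0·11^2 + 10·11^3 + 2·11^4 + 6·11^5
  c_5 = 1212186 = 8·11^0 + 0·11^1 + 8·11^2 + 8·11^3 + 5·11^4 + 7·11^5
  c_6 = 668082 = 8·11^0 + 3·11^1 + 10·11^2 + 6·11^3 + 1·11^4 + 4·11^5
  c_7 = 292197 = 4·11^0 + 9·11^1 + 5·11^2 + 10·11^3 + 8·11^4 + 1·11^5
Factor λ_0 = (6, 0, 2, 0, 8, 8, 4)
Factor λ_1 = (3, 5, 7, 4, 0, 3, 9)
Factor λ_2 = (6, 8, 5, 0, 8, 10, 5)
Factor λ_3 = (9, 6, 4, 10, 8, 6, 10)
Factor λ_4 = (3, 4, 7, 2, 5, 1, 8)
Factor λ_5 = (1, 7, 6, 6, 7, 4, 1)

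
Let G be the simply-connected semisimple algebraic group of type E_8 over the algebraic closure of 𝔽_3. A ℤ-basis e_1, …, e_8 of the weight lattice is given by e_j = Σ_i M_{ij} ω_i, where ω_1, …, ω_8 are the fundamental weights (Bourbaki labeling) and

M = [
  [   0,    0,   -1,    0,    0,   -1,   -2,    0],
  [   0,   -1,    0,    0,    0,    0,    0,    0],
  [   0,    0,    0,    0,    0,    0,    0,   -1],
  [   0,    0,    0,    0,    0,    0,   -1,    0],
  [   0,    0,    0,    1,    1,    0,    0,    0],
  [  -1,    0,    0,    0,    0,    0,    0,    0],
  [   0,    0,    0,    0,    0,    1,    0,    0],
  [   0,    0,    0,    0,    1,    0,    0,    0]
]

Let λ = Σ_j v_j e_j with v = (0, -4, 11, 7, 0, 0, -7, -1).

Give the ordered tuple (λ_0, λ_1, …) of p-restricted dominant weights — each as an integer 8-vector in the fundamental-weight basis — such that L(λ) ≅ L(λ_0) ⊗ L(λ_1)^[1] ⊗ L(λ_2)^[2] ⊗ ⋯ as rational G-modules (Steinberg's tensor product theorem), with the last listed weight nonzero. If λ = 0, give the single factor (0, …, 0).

((0, 1, 1, 1, 1, 0, 0, 0), (1, 1, 0, 2, 2, 0, 0, 0))

Converting to the ω-basis (c_i = row i of M dotted with v = (0, -4, 11, 7, 0, 0, -7, -1)):
  c_1 = 0*0 + 0*-4 + -1*11 + 0*7 + 0*0 + -1*0 + -2*-7 + 0*-1 = 3
  c_2 = 0*0 + -1*-4 + 0*11 + 0*7 + 0*0 + 0*0 + 0*-7 + 0*-1 = 4
  c_3 = 0*0 + 0*-4 + 0*11 + 0*7 + 0*0 + 0*0 + 0*-7 + -1*-1 = 1
  c_4 = 0*0 + 0*-4 + 0*11 + 0*7 + 0*0 + 0*0 + -1*-7 + 0*-1 = 7
  c_5 = 0*0 + 0*-4 + 0*11 + 1*7 + 1*0 + 0*0 + 0*-7 + 0*-1 = 7
  c_6 = -1*0 + 0*-4 + 0*11 + 0*7 + 0*0 + 0*0 + 0*-7 + 0*-1 = 0
  c_7 = 0*0 + 0*-4 + 0*11 + 0*7 + 0*0 + 1*0 + 0*-7 + 0*-1 = 0
  c_8 = 0*0 + 0*-4 + 0*11 + 0*7 + 1*0 + 0*0 + 0*-7 + 0*-1 = 0
Expand coordinatewise in base 3:
  c_1 = 3 = 0·3^0 + 1·3^1
  c_2 = 4 = 1·3^0 + 1·3^1
  c_3 = 1 = 1·3^0
  c_4 = 7 = 1·3^0 + 2·3^1
  c_5 = 7 = 1·3^0 + 2·3^1
  c_6 = 0
  c_7 = 0
  c_8 = 0
λ_0 = (0, 1, 1, 1, 1, 0, 0, 0)
λ_1 = (1, 1, 0, 2, 2, 0, 0, 0)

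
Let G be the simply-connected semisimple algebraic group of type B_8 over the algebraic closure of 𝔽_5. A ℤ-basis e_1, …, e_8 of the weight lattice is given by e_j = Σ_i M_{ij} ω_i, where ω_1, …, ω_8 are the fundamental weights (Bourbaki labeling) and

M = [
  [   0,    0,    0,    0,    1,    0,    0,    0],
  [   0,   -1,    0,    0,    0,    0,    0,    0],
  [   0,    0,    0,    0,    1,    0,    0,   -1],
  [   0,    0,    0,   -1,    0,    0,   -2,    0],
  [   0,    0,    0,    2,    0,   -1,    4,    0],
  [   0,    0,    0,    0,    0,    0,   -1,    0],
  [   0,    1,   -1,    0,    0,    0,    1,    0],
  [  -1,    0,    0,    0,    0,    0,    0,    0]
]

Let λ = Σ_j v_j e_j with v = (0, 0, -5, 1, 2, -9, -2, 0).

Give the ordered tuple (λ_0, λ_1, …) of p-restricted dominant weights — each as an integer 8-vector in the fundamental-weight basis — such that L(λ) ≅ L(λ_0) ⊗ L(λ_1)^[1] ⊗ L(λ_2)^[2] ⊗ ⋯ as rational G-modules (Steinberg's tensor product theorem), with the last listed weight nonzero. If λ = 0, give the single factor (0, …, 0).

((2, 0, 2, 3, 3, 2, 3, 0),)

Compute c_i = Σ_j M_{ij} v_j with v = (0, 0, -5, 1, 2, -9, -2, 0):
  c_1 = (0)·(0) + (0)·(0) + (0)·(-5) + (0)·(1) + (1)·(2) + (0)·(-9) + (0)·(-2) + (0)·(0) = 2
  c_2 = (0)·(0) + (-1)·(0) + (0)·(-5) + (0)·(1) + (0)·(2) + (0)·(-9) + (0)·(-2) + (0)·(0) = 0
  c_3 = (0)·(0) + (0)·(0) + (0)·(-5) + (0)·(1) + (1)·(2) + (0)·(-9) + (0)·(-2) + (-1)·(0) = 2
  c_4 = (0)·(0) + (0)·(0) + (0)·(-5) + (-1)·(1) + (0)·(2) + (0)·(-9) + (-2)·(-2) + (0)·(0) = 3
  c_5 = (0)·(0) + (0)·(0) + (0)·(-5) + (2)·(1) + (0)·(2) + (-1)·(-9) + (4)·(-2) + (0)·(0) = 3
  c_6 = (0)·(0) + (0)·(0) + (0)·(-5) + (0)·(1) + (0)·(2) + (0)·(-9) + (-1)·(-2) + (0)·(0) = 2
  c_7 = (0)·(0) + (1)·(0) + (-1)·(-5) + (0)·(1) + (0)·(2) + (0)·(-9) + (1)·(-2) + (0)·(0) = 3
  c_8 = (-1)·(0) + (0)·(0) + (0)·(-5) + (0)·(1) + (0)·(2) + (0)·(-9) + (0)·(-2) + (0)·(0) = 0
Writing each c_i in base p = 5:
  c_1 = 2 = 2·5^0
  c_2 = 0
  c_3 = 2 = 2·5^0
  c_4 = 3 = 3·5^0
  c_5 = 3 = 3·5^0
  c_6 = 2 = 2·5^0
  c_7 = 3 = 3·5^0
  c_8 = 0
Factor λ_0 = (2, 0, 2, 3, 3, 2, 3, 0)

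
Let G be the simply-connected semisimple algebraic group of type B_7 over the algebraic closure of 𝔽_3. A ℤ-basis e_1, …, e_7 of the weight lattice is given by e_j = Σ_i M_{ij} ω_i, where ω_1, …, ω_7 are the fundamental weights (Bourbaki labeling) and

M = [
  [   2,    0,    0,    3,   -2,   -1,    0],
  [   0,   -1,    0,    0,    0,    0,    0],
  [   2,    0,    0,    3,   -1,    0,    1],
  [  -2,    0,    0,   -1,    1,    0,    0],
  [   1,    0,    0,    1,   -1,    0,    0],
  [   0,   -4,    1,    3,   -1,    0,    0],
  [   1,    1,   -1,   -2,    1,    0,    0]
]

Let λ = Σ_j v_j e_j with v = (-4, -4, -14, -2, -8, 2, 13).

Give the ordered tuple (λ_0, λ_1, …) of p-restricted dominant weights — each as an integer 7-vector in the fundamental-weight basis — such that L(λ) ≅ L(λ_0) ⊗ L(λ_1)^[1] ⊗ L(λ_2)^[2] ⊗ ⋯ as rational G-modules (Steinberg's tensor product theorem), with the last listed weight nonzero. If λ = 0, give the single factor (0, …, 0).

Compute c_i = Σ_j M_{ij} v_j with v = (-4, -4, -14, -2, -8, 2, 13):
  c_1 = (2)·(-4) + (0)·(-4) + (0)·(-14) + (3)·(-2) + (-2)·(-8) + (-1)·(2) + (0)·(13) = 0
  c_2 = (0)·(-4) + (-1)·(-4) + (0)·(-14) + (0)·(-2) + (0)·(-8) + (0)·(2) + (0)·(13) = 4
  c_3 = (2)·(-4) + (0)·(-4) + (0)·(-14) + (3)·(-2) + (-1)·(-8) + (0)·(2) + (1)·(13) = 7
  c_4 = (-2)·(-4) + (0)·(-4) + (0)·(-14) + (-1)·(-2) + (1)·(-8) + (0)·(2) + (0)·(13) = 2
  c_5 = (1)·(-4) + (0)·(-4) + (0)·(-14) + (1)·(-2) + (-1)·(-8) + (0)·(2) + (0)·(13) = 2
  c_6 = (0)·(-4) + (-4)·(-4) + (1)·(-14) + (3)·(-2) + (-1)·(-8) + (0)·(2) + (0)·(13) = 4
  c_7 = (1)·(-4) + (1)·(-4) + (-1)·(-14) + (-2)·(-2) + (1)·(-8) + (0)·(2) + (0)·(13) = 2
Base-3 expansion of each c_i:
  c_1 = 0
  c_2 = 4 = 1·3^0 + 1·3^1
  c_3 = 7 = 1·3^0 + 2·3^1
  c_4 = 2 = 2·3^0
  c_5 = 2 = 2·3^0
  c_6 = 4 = 1·3^0 + 1·3^1
  c_7 = 2 = 2·3^0
p-restricted factor λ_0 = (0, 1, 1, 2, 2, 1, 2)
p-restricted factor λ_1 = (0, 1, 2, 0, 0, 1, 0)

((0, 1, 1, 2, 2, 1, 2), (0, 1, 2, 0, 0, 1, 0))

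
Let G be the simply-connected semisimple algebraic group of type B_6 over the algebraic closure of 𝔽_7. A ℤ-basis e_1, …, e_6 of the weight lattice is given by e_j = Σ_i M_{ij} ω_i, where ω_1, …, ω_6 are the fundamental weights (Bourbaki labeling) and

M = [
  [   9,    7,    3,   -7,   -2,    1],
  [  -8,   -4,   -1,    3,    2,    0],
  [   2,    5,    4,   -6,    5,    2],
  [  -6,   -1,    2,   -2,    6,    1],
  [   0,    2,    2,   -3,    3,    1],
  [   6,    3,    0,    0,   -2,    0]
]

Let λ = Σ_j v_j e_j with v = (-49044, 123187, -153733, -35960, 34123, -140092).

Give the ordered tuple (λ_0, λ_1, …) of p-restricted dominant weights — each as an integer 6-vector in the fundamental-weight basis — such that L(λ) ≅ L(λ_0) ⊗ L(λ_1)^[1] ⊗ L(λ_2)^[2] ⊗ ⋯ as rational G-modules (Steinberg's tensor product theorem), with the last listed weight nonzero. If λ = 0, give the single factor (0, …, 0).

Compute c_i = Σ_j M_{ij} v_j with v = (-49044, 123187, -153733, -35960, 34123, -140092):
  c_1 = 9*-49044 + 7*123187 + 3*-153733 + -7*-35960 + -2*34123 + 1*-140092 = 3096
  c_2 = -8*-49044 + -4*123187 + -1*-153733 + 3*-35960 + 2*34123 + 0*-140092 = 13703
  c_3 = 2*-49044 + 5*123187 + 4*-153733 + -6*-35960 + 5*34123 + 2*-140092 = 9106
  c_4 = -6*-49044 + -1*123187 + 2*-153733 + -2*-35960 + 6*34123 + 1*-140092 = 177
  c_5 = 0*-49044 + 2*123187 + 2*-153733 + -3*-35960 + 3*34123 + 1*-140092 = 9065
  c_6 = 6*-49044 + 3*123187 + 0*-153733 + 0*-35960 + -2*34123 + 0*-140092 = 7051
p = 7; digits c_i = Σ_j d_{ij}·7^j, 0 ≤ d_{ij} < 7:
  c_1 = 3096 = 2·7^0 + 1·7^1 + 0·7^2 + 2·7^3 + 1·7^4
  c_2 = 13703 = 4·7^0 + 4·7^1 + 6·7^2 + 4·7^3 + 5·7^4
  c_3 = 9106 = 6·7^0 + 5·7^1 + 3·7^2 + 5·7^3 + 3·7^4
  c_4 = 177 = 2·7^0 + 4·7^1 + 3·7^2
  c_5 = 9065 = 0·7^0 + 0·7^1 + 3·7^2 + 5·7^3 + 3·7^4
  c_6 = 7051 = 2·7^0 + 6·7^1 + 3·7^2 + 6·7^3 + 2·7^4
Factor λ_0 = (2, 4, 6, 2, 0, 2)
Factor λ_1 = (1, 4, 5, 4, 0, 6)
Factor λ_2 = (0, 6, 3, 3, 3, 3)
Factor λ_3 = (2, 4, 5, 0, 5, 6)
Factor λ_4 = (1, 5, 3, 0, 3, 2)

((2, 4, 6, 2, 0, 2), (1, 4, 5, 4, 0, 6), (0, 6, 3, 3, 3, 3), (2, 4, 5, 0, 5, 6), (1, 5, 3, 0, 3, 2))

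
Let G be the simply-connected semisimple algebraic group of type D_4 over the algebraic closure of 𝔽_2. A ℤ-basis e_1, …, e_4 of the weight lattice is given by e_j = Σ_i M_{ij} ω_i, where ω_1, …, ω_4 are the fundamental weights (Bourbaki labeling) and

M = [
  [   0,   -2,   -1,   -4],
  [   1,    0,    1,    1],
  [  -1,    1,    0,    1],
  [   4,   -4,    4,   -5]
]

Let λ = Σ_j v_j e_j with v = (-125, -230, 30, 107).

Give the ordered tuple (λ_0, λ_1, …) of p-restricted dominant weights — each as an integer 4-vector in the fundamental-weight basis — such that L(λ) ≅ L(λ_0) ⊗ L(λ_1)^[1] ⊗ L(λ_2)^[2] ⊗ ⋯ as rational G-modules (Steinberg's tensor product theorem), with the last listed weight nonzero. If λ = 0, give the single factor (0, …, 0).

Converting to the ω-basis (c_i = row i of M dotted with v = (-125, -230, 30, 107)):
  c_1 = (0)·(-125) + (-2)·(-230) + (-1)·(30) + (-4)·(107) = 2
  c_2 = (1)·(-125) + (0)·(-230) + (1)·(30) + (1)·(107) = 12
  c_3 = (-1)·(-125) + (1)·(-230) + (0)·(30) + (1)·(107) = 2
  c_4 = (4)·(-125) + (-4)·(-230) + (4)·(30) + (-5)·(107) = 5
Base-2 expansion of each c_i:
  c_1 = 2 = 0·2^0 + 1·2^1
  c_2 = 12 = 0·2^0 + 0·2^1 + 1·2^2 + 1·2^3
  c_3 = 2 = 0·2^0 + 1·2^1
  c_4 = 5 = 1·2^0 + 0·2^1 + 1·2^2
λ_0 = (0, 0, 0, 1)
λ_1 = (1, 0, 1, 0)
λ_2 = (0, 1, 0, 1)
λ_3 = (0, 1, 0, 0)

((0, 0, 0, 1), (1, 0, 1, 0), (0, 1, 0, 1), (0, 1, 0, 0))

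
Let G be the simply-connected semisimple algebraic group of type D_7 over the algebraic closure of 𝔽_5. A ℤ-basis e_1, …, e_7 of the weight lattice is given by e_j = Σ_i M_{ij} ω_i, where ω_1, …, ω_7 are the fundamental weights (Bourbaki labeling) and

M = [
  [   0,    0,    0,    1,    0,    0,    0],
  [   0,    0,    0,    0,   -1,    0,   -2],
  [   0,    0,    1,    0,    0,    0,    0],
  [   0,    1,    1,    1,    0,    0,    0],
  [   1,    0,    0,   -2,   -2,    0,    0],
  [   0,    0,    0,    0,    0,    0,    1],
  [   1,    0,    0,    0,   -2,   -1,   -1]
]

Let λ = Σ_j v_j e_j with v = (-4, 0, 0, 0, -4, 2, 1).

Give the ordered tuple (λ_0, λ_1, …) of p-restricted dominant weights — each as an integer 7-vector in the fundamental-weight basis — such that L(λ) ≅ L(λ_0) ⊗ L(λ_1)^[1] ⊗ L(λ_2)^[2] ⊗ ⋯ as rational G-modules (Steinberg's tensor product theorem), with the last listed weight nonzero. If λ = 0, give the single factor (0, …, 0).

ω-coordinates c = M·v, v = (-4, 0, 0, 0, -4, 2, 1):
  c_1 = 0*-4 + 0*0 + 0*0 + 1*0 + 0*-4 + 0*2 + 0*1 = 0
  c_2 = 0*-4 + 0*0 + 0*0 + 0*0 + -1*-4 + 0*2 + -2*1 = 2
  c_3 = 0*-4 + 0*0 + 1*0 + 0*0 + 0*-4 + 0*2 + 0*1 = 0
  c_4 = 0*-4 + 1*0 + 1*0 + 1*0 + 0*-4 + 0*2 + 0*1 = 0
  c_5 = 1*-4 + 0*0 + 0*0 + -2*0 + -2*-4 + 0*2 + 0*1 = 4
  c_6 = 0*-4 + 0*0 + 0*0 + 0*0 + 0*-4 + 0*2 + 1*1 = 1
  c_7 = 1*-4 + 0*0 + 0*0 + 0*0 + -2*-4 + -1*2 + -1*1 = 1
p = 5; digits c_i = Σ_j d_{ij}·5^j, 0 ≤ d_{ij} < 5:
  c_1 = 0
  c_2 = 2 = 2·5^0
  c_3 = 0
  c_4 = 0
  c_5 = 4 = 4·5^0
  c_6 = 1 = 1·5^0
  c_7 = 1 = 1·5^0
p-restricted factor λ_0 = (0, 2, 0, 0, 4, 1, 1)

((0, 2, 0, 0, 4, 1, 1),)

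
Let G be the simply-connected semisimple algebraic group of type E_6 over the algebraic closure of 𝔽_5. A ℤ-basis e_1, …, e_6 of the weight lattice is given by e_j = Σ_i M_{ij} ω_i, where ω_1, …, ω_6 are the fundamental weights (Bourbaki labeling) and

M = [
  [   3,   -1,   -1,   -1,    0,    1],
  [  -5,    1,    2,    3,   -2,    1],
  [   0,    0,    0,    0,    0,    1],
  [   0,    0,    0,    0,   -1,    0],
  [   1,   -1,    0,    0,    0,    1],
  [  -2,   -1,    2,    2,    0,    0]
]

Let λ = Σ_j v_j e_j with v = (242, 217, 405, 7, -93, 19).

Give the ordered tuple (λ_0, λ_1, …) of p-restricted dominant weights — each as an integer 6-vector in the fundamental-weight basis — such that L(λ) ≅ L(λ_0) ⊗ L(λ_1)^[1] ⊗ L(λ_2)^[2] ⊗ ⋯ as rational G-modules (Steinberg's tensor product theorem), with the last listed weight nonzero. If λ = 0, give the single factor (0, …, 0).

((1, 3, 4, 3, 4, 3), (3, 3, 3, 3, 3, 4), (4, 1, 0, 3, 1, 4))

In the fundamental-weight basis, λ has coordinates c = M·v (v = (242, 217, 405, 7, -93, 19)):
  c_1 = 3*242 + -1*217 + -1*405 + -1*7 + 0*-93 + 1*19 = 116
  c_2 = -5*242 + 1*217 + 2*405 + 3*7 + -2*-93 + 1*19 = 43
  c_3 = 0*242 + 0*217 + 0*405 + 0*7 + 0*-93 + 1*19 = 19
  c_4 = 0*242 + 0*217 + 0*405 + 0*7 + -1*-93 + 0*19 = 93
  c_5 = 1*242 + -1*217 + 0*405 + 0*7 + 0*-93 + 1*19 = 44
  c_6 = -2*242 + -1*217 + 2*405 + 2*7 + 0*-93 + 0*19 = 123
Base-5 expansion of each c_i:
  c_1 = 116 = 1·5^0 + 3·5^1 + 4·5^2
  c_2 = 43 = 3·5^0 + 3·5^1 + 1·5^2
  c_3 = 19 = 4·5^0 + 3·5^1
  c_4 = 93 = 3·5^0 + 3·5^1 + 3·5^2
  c_5 = 44 = 4·5^0 + 3·5^1 + 1·5^2
  c_6 = 123 = 3·5^0 + 4·5^1 + 4·5^2
λ_0 = (1, 3, 4, 3, 4, 3)
λ_1 = (3, 3, 3, 3, 3, 4)
λ_2 = (4, 1, 0, 3, 1, 4)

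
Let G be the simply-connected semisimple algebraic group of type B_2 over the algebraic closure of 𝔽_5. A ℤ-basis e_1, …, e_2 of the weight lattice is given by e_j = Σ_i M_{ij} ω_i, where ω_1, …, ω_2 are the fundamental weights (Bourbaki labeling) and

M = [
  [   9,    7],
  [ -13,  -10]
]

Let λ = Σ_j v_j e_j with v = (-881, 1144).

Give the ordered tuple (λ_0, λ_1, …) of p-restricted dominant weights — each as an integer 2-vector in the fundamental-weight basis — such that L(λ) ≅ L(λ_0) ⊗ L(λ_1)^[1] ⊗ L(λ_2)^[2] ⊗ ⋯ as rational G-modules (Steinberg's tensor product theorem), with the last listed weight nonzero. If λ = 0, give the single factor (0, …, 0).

Change of basis e → ω: c = M·v where v = (-881, 1144):
  c_1 = (9)·(-881) + (7)·(1144) = 79
  c_2 = (-13)·(-881) + (-10)·(1144) = 13
Base-5 expansion of each c_i:
  c_1 = 79 = 4·5^0 + 0·5^1 + 3·5^2
  c_2 = 13 = 3·5^0 + 2·5^1
Factor λ_0 = (4, 3)
Factor λ_1 = (0, 2)
Factor λ_2 = (3, 0)

((4, 3), (0, 2), (3, 0))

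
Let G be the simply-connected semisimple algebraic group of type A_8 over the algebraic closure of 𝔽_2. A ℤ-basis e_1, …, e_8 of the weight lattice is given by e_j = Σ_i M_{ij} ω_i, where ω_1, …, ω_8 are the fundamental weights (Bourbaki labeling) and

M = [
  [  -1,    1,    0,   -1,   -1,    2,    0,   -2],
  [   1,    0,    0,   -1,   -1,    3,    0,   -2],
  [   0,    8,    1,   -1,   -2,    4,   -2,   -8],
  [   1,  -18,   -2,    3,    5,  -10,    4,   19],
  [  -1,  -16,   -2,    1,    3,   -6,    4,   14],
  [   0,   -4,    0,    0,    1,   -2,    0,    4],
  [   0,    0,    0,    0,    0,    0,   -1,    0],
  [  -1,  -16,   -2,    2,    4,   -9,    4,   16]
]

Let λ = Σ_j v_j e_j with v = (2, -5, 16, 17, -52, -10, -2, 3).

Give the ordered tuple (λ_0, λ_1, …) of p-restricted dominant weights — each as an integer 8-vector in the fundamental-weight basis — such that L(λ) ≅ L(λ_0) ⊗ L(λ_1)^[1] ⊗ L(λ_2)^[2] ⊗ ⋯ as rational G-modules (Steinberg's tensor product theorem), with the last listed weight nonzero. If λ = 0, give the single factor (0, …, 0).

Converting to the ω-basis (c_i = row i of M dotted with v = (2, -5, 16, 17, -52, -10, -2, 3)):
  c_1 = (-1)·(2) + (1)·(-5) + 0·16 + (-1)·(17) + (-1)·(-52) + (2)·(-10) + (0)·(-2) + (-2)·(3) = 2
  c_2 = 1·2 + (0)·(-5) + 0·16 + (-1)·(17) + (-1)·(-52) + (3)·(-10) + (0)·(-2) + (-2)·(3) = 1
  c_3 = 0·2 + (8)·(-5) + 1·16 + (-1)·(17) + (-2)·(-52) + (4)·(-10) + (-2)·(-2) + (-8)·(3) = 3
  c_4 = 1·2 + (-18)·(-5) + (-2)·(16) + 3·17 + (5)·(-52) + (-10)·(-10) + (4)·(-2) + 19·3 = 0
  c_5 = (-1)·(2) + (-16)·(-5) + (-2)·(16) + 1·17 + (3)·(-52) + (-6)·(-10) + (4)·(-2) + 14·3 = 1
  c_6 = 0·2 + (-4)·(-5) + 0·16 + 0·17 + (1)·(-52) + (-2)·(-10) + (0)·(-2) + 4·3 = 0
  c_7 = 0·2 + (0)·(-5) + 0·16 + 0·17 + (0)·(-52) + (0)·(-10) + (-1)·(-2) + 0·3 = 2
  c_8 = (-1)·(2) + (-16)·(-5) + (-2)·(16) + 2·17 + (4)·(-52) + (-9)·(-10) + (4)·(-2) + 16·3 = 2
Base-2 expansion of each c_i:
  c_1 = 2 = 0·2^0 + 1·2^1
  c_2 = 1 = 1·2^0
  c_3 = 3 = 1·2^0 + 1·2^1
  c_4 = 0
  c_5 = 1 = 1·2^0
  c_6 = 0
  c_7 = 2 = 0·2^0 + 1·2^1
  c_8 = 2 = 0·2^0 + 1·2^1
Factor λ_0 = (0, 1, 1, 0, 1, 0, 0, 0)
Factor λ_1 = (1, 0, 1, 0, 0, 0, 1, 1)

((0, 1, 1, 0, 1, 0, 0, 0), (1, 0, 1, 0, 0, 0, 1, 1))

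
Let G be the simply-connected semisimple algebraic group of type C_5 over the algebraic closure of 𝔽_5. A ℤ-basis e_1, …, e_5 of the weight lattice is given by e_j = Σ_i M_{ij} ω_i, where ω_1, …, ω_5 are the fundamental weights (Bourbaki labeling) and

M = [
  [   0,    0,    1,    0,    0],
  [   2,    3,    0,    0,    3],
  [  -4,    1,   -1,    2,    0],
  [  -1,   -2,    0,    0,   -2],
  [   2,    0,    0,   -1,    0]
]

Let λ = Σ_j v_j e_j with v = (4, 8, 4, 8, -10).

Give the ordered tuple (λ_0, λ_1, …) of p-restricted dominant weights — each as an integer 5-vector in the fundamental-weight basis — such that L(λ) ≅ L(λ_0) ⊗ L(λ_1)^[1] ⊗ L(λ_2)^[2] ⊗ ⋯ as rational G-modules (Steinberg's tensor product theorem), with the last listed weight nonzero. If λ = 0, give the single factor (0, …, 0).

((4, 2, 4, 0, 0),)

In the fundamental-weight basis, λ has coordinates c = M·v (v = (4, 8, 4, 8, -10)):
  c_1 = 0·4 + 0·8 + 1·4 + 0·8 + (0)·(-10) = 4
  c_2 = 2·4 + 3·8 + 0·4 + 0·8 + (3)·(-10) = 2
  c_3 = (-4)·(4) + 1·8 + (-1)·(4) + 2·8 + (0)·(-10) = 4
  c_4 = (-1)·(4) + (-2)·(8) + 0·4 + 0·8 + (-2)·(-10) = 0
  c_5 = 2·4 + 0·8 + 0·4 + (-1)·(8) + (0)·(-10) = 0
Base-5 expansion of each c_i:
  c_1 = 4 = 4·5^0
  c_2 = 2 = 2·5^0
  c_3 = 4 = 4·5^0
  c_4 = 0
  c_5 = 0
p-restricted factor λ_0 = (4, 2, 4, 0, 0)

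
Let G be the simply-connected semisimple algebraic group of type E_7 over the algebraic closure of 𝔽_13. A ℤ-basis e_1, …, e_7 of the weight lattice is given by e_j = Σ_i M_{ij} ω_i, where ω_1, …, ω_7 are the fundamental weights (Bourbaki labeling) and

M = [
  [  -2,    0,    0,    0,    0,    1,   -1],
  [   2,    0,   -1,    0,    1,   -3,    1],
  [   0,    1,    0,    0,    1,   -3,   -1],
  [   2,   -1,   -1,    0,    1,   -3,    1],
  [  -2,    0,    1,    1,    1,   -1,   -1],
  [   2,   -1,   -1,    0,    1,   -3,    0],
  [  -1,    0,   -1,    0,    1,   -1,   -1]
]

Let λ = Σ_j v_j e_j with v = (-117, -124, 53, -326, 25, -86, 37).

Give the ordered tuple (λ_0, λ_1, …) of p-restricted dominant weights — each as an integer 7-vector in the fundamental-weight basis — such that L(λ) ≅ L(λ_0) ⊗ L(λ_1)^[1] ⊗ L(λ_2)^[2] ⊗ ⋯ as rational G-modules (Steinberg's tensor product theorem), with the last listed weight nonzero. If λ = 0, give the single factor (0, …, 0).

((7, 7, 5, 1, 9, 3, 8), (8, 2, 9, 12, 2, 9, 10))

ω-coordinates c = M·v, v = (-117, -124, 53, -326, 25, -86, 37):
  c_1 = (-2)·(-117) + (0)·(-124) + 0·53 + (0)·(-326) + 0·25 + (1)·(-86) + (-1)·(37) = 111
  c_2 = (2)·(-117) + (0)·(-124) + (-1)·(53) + (0)·(-326) + 1·25 + (-3)·(-86) + 1·37 = 33
  c_3 = (0)·(-117) + (1)·(-124) + 0·53 + (0)·(-326) + 1·25 + (-3)·(-86) + (-1)·(37) = 122
  c_4 = (2)·(-117) + (-1)·(-124) + (-1)·(53) + (0)·(-326) + 1·25 + (-3)·(-86) + 1·37 = 157
  c_5 = (-2)·(-117) + (0)·(-124) + 1·53 + (1)·(-326) + 1·25 + (-1)·(-86) + (-1)·(37) = 35
  c_6 = (2)·(-117) + (-1)·(-124) + (-1)·(53) + (0)·(-326) + 1·25 + (-3)·(-86) + 0·37 = 120
  c_7 = (-1)·(-117) + (0)·(-124) + (-1)·(53) + (0)·(-326) + 1·25 + (-1)·(-86) + (-1)·(37) = 138
Expand coordinatewise in base 13:
  c_1 = 111 = 7·13^0 + 8·13^1
  c_2 = 33 = 7·13^0 + 2·13^1
  c_3 = 122 = 5·13^0 + 9·13^1
  c_4 = 157 = 1·13^0 + 12·13^1
  c_5 = 35 = 9·13^0 + 2·13^1
  c_6 = 120 = 3·13^0 + 9·13^1
  c_7 = 138 = 8·13^0 + 10·13^1
p-restricted factor λ_0 = (7, 7, 5, 1, 9, 3, 8)
p-restricted factor λ_1 = (8, 2, 9, 12, 2, 9, 10)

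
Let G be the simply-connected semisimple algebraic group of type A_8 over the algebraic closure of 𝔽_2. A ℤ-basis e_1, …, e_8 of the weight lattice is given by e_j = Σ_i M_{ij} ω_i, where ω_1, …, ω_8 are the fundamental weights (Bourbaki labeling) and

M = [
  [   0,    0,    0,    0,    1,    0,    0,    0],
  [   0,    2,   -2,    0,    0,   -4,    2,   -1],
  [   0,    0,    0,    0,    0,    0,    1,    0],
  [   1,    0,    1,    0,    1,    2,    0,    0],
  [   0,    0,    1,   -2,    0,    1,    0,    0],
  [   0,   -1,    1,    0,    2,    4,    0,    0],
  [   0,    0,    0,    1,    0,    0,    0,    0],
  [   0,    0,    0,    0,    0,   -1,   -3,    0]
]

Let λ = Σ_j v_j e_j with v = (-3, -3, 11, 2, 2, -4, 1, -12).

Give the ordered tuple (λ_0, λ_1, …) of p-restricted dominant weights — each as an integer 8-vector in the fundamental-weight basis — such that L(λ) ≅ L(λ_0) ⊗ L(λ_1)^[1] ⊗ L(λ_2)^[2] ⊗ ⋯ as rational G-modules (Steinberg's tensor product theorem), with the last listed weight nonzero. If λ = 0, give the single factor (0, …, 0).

((0, 0, 1, 0, 1, 0, 0, 1), (1, 1, 0, 1, 1, 1, 1, 0))

Change of basis e → ω: c = M·v where v = (-3, -3, 11, 2, 2, -4, 1, -12):
  c_1 = (0)·(-3) + (0)·(-3) + 0·11 + 0·2 + 1·2 + (0)·(-4) + 0·1 + (0)·(-12) = 2
  c_2 = (0)·(-3) + (2)·(-3) + (-2)·(11) + 0·2 + 0·2 + (-4)·(-4) + 2·1 + (-1)·(-12) = 2
  c_3 = (0)·(-3) + (0)·(-3) + 0·11 + 0·2 + 0·2 + (0)·(-4) + 1·1 + (0)·(-12) = 1
  c_4 = (1)·(-3) + (0)·(-3) + 1·11 + 0·2 + 1·2 + (2)·(-4) + 0·1 + (0)·(-12) = 2
  c_5 = (0)·(-3) + (0)·(-3) + 1·11 + (-2)·(2) + 0·2 + (1)·(-4) + 0·1 + (0)·(-12) = 3
  c_6 = (0)·(-3) + (-1)·(-3) + 1·11 + 0·2 + 2·2 + (4)·(-4) + 0·1 + (0)·(-12) = 2
  c_7 = (0)·(-3) + (0)·(-3) + 0·11 + 1·2 + 0·2 + (0)·(-4) + 0·1 + (0)·(-12) = 2
  c_8 = (0)·(-3) + (0)·(-3) + 0·11 + 0·2 + 0·2 + (-1)·(-4) + (-3)·(1) + (0)·(-12) = 1
Expand coordinatewise in base 2:
  c_1 = 2 = 0·2^0 + 1·2^1
  c_2 = 2 = 0·2^0 + 1·2^1
  c_3 = 1 = 1·2^0
  c_4 = 2 = 0·2^0 + 1·2^1
  c_5 = 3 = 1·2^0 + 1·2^1
  c_6 = 2 = 0·2^0 + 1·2^1
  c_7 = 2 = 0·2^0 + 1·2^1
  c_8 = 1 = 1·2^0
Factor λ_0 = (0, 0, 1, 0, 1, 0, 0, 1)
Factor λ_1 = (1, 1, 0, 1, 1, 1, 1, 0)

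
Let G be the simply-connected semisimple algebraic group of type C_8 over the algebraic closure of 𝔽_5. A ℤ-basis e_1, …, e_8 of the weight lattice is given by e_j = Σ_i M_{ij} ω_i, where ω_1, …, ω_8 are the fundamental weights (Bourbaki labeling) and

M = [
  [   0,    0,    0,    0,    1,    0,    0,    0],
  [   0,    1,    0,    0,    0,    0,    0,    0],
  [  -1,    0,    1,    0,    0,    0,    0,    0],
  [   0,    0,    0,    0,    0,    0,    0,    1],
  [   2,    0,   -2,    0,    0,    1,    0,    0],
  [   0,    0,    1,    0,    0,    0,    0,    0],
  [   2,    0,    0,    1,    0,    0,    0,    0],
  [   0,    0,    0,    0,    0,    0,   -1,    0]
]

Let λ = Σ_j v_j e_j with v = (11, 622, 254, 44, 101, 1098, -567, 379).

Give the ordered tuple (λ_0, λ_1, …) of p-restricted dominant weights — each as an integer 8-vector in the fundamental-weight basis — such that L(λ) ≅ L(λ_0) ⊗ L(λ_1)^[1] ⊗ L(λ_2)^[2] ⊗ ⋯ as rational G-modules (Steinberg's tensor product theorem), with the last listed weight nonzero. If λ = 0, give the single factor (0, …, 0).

((1, 2, 3, 4, 2, 4, 1, 2), (0, 4, 3, 0, 2, 0, 3, 3), (4, 4, 4, 0, 4, 0, 2, 2), (0, 4, 1, 3, 4, 2, 0, 4))

In the fundamental-weight basis, λ has coordinates c = M·v (v = (11, 622, 254, 44, 101, 1098, -567, 379)):
  c_1 = 0*11 + 0*622 + 0*254 + 0*44 + 1*101 + 0*1098 + 0*-567 + 0*379 = 101
  c_2 = 0*11 + 1*622 + 0*254 + 0*44 + 0*101 + 0*1098 + 0*-567 + 0*379 = 622
  c_3 = -1*11 + 0*622 + 1*254 + 0*44 + 0*101 + 0*1098 + 0*-567 + 0*379 = 243
  c_4 = 0*11 + 0*622 + 0*254 + 0*44 + 0*101 + 0*1098 + 0*-567 + 1*379 = 379
  c_5 = 2*11 + 0*622 + -2*254 + 0*44 + 0*101 + 1*1098 + 0*-567 + 0*379 = 612
  c_6 = 0*11 + 0*622 + 1*254 + 0*44 + 0*101 + 0*1098 + 0*-567 + 0*379 = 254
  c_7 = 2*11 + 0*622 + 0*254 + 1*44 + 0*101 + 0*1098 + 0*-567 + 0*379 = 66
  c_8 = 0*11 + 0*622 + 0*254 + 0*44 + 0*101 + 0*1098 + -1*-567 + 0*379 = 567
Base-5 expansion of each c_i:
  c_1 = 101 = 1·5^0 + 0·5^1 + 4·5^2
  c_2 = 622 = 2·5^0 + 4·5^1 + 4·5^2 + 4·5^3
  c_3 = 243 = 3·5^0 + 3·5^1 + 4·5^2 + 1·5^3
  c_4 = 379 = 4·5^0 + 0·5^1 + 0·5^2 + 3·5^3
  c_5 = 612 = 2·5^0 + 2·5^1 + 4·5^2 + 4·5^3
  c_6 = 254 = 4·5^0 + 0·5^1 + 0·5^2 + 2·5^3
  c_7 = 66 = 1·5^0 + 3·5^1 + 2·5^2
  c_8 = 567 = 2·5^0 + 3·5^1 + 2·5^2 + 4·5^3
λ_0 = (1, 2, 3, 4, 2, 4, 1, 2)
λ_1 = (0, 4, 3, 0, 2, 0, 3, 3)
λ_2 = (4, 4, 4, 0, 4, 0, 2, 2)
λ_3 = (0, 4, 1, 3, 4, 2, 0, 4)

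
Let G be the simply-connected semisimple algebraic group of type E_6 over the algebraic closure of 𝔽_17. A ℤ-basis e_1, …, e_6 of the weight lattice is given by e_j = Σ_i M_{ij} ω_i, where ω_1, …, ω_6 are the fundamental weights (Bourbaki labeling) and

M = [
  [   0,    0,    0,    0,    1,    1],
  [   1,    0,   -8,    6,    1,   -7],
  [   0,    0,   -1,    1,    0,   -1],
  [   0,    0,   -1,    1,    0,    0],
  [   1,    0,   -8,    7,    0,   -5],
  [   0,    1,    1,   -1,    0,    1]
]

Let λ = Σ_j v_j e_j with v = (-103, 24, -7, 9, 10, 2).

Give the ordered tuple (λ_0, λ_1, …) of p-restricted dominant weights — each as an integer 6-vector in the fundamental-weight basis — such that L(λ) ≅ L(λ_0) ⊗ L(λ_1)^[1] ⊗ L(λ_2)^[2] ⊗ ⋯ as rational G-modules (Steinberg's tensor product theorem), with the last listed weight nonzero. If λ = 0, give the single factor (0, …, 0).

Compute c_i = Σ_j M_{ij} v_j with v = (-103, 24, -7, 9, 10, 2):
  c_1 = (0)·(-103) + (0)·(24) + (0)·(-7) + (0)·(9) + (1)·(10) + (1)·(2) = 12
  c_2 = (1)·(-103) + (0)·(24) + (-8)·(-7) + (6)·(9) + (1)·(10) + (-7)·(2) = 3
  c_3 = (0)·(-103) + (0)·(24) + (-1)·(-7) + (1)·(9) + (0)·(10) + (-1)·(2) = 14
  c_4 = (0)·(-103) + (0)·(24) + (-1)·(-7) + (1)·(9) + (0)·(10) + (0)·(2) = 16
  c_5 = (1)·(-103) + (0)·(24) + (-8)·(-7) + (7)·(9) + (0)·(10) + (-5)·(2) = 6
  c_6 = (0)·(-103) + (1)·(24) + (1)·(-7) + (-1)·(9) + (0)·(10) + (1)·(2) = 10
p = 17; digits c_i = Σ_j d_{ij}·17^j, 0 ≤ d_{ij} < 17:
  c_1 = 12 = 12·17^0
  c_2 = 3 = 3·17^0
  c_3 = 14 = 14·17^0
  c_4 = 16 = 16·17^0
  c_5 = 6 = 6·17^0
  c_6 = 10 = 10·17^0
Factor λ_0 = (12, 3, 14, 16, 6, 10)

((12, 3, 14, 16, 6, 10),)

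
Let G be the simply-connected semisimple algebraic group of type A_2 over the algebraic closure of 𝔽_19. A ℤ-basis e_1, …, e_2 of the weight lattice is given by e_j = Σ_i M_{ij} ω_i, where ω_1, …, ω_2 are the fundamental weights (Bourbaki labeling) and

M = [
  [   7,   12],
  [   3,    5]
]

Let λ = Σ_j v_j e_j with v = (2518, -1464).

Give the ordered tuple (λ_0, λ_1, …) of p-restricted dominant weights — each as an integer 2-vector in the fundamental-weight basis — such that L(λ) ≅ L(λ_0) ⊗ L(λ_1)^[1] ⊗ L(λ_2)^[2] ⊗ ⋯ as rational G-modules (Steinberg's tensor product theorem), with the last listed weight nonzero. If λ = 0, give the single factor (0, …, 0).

((1, 6), (3, 12))

Compute c_i = Σ_j M_{ij} v_j with v = (2518, -1464):
  c_1 = 7·2518 + (12)·(-1464) = 58
  c_2 = 3·2518 + (5)·(-1464) = 234
Writing each c_i in base p = 19:
  c_1 = 58 = 1·19^0 + 3·19^1
  c_2 = 234 = 6·19^0 + 12·19^1
Factor λ_0 = (1, 6)
Factor λ_1 = (3, 12)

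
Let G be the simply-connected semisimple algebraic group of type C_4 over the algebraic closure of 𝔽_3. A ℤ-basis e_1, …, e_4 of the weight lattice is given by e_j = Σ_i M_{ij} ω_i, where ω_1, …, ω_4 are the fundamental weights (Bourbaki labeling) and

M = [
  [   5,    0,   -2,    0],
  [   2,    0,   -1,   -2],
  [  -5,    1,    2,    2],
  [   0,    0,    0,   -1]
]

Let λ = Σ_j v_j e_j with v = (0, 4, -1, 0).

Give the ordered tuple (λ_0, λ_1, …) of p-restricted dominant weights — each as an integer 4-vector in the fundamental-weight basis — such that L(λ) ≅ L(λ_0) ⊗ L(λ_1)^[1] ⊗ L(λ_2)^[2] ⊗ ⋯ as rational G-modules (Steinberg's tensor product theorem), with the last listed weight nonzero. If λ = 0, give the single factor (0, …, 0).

Converting to the ω-basis (c_i = row i of M dotted with v = (0, 4, -1, 0)):
  c_1 = 5*0 + 0*4 + -2*-1 + 0*0 = 2
  c_2 = 2*0 + 0*4 + -1*-1 + -2*0 = 1
  c_3 = -5*0 + 1*4 + 2*-1 + 2*0 = 2
  c_4 = 0*0 + 0*4 + 0*-1 + -1*0 = 0
Writing each c_i in base p = 3:
  c_1 = 2 = 2·3^0
  c_2 = 1 = 1·3^0
  c_3 = 2 = 2·3^0
  c_4 = 0
λ_0 = (2, 1, 2, 0)

((2, 1, 2, 0),)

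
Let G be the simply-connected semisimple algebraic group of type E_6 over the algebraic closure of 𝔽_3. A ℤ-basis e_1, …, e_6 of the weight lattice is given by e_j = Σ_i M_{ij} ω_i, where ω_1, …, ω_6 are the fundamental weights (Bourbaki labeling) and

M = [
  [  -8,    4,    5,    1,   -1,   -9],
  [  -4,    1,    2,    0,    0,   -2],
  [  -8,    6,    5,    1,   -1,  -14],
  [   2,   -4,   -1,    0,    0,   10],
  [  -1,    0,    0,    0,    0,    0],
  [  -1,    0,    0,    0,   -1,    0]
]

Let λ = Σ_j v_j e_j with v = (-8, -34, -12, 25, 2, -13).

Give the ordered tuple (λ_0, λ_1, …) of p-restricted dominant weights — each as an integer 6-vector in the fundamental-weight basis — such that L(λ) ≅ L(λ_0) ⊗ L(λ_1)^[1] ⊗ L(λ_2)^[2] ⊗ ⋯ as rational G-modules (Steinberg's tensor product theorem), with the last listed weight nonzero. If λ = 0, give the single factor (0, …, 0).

Compute c_i = Σ_j M_{ij} v_j with v = (-8, -34, -12, 25, 2, -13):
  c_1 = -8*-8 + 4*-34 + 5*-12 + 1*25 + -1*2 + -9*-13 = 8
  c_2 = -4*-8 + 1*-34 + 2*-12 + 0*25 + 0*2 + -2*-13 = 0
  c_3 = -8*-8 + 6*-34 + 5*-12 + 1*25 + -1*2 + -14*-13 = 5
  c_4 = 2*-8 + -4*-34 + -1*-12 + 0*25 + 0*2 + 10*-13 = 2
  c_5 = -1*-8 + 0*-34 + 0*-12 + 0*25 + 0*2 + 0*-13 = 8
  c_6 = -1*-8 + 0*-34 + 0*-12 + 0*25 + -1*2 + 0*-13 = 6
p = 3; digits c_i = Σ_j d_{ij}·3^j, 0 ≤ d_{ij} < 3:
  c_1 = 8 = 2·3^0 + 2·3^1
  c_2 = 0
  c_3 = 5 = 2·3^0 + 1·3^1
  c_4 = 2 = 2·3^0
  c_5 = 8 = 2·3^0 + 2·3^1
  c_6 = 6 = 0·3^0 + 2·3^1
p-restricted factor λ_0 = (2, 0, 2, 2, 2, 0)
p-restricted factor λ_1 = (2, 0, 1, 0, 2, 2)

((2, 0, 2, 2, 2, 0), (2, 0, 1, 0, 2, 2))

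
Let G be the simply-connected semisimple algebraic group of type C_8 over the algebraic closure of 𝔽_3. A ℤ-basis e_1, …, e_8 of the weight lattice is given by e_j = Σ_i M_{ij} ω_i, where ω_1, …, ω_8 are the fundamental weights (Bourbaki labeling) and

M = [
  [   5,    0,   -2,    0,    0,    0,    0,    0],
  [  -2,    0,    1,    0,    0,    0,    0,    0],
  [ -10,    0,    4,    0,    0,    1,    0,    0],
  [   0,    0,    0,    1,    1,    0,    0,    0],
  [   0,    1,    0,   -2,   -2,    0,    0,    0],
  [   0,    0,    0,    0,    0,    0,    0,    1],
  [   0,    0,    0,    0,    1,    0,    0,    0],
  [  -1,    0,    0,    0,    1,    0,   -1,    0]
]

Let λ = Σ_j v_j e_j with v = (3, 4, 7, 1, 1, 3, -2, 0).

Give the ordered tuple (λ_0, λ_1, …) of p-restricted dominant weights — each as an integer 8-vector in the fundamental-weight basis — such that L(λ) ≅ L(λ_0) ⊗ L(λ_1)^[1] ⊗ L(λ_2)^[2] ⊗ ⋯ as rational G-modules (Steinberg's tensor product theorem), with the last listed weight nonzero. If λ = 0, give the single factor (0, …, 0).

ω-coordinates c = M·v, v = (3, 4, 7, 1, 1, 3, -2, 0):
  c_1 = (5)·(3) + (0)·(4) + (-2)·(7) + (0)·(1) + (0)·(1) + (0)·(3) + (0)·(-2) + (0)·(0) = 1
  c_2 = (-2)·(3) + (0)·(4) + (1)·(7) + (0)·(1) + (0)·(1) + (0)·(3) + (0)·(-2) + (0)·(0) = 1
  c_3 = (-10)·(3) + (0)·(4) + (4)·(7) + (0)·(1) + (0)·(1) + (1)·(3) + (0)·(-2) + (0)·(0) = 1
  c_4 = (0)·(3) + (0)·(4) + (0)·(7) + (1)·(1) + (1)·(1) + (0)·(3) + (0)·(-2) + (0)·(0) = 2
  c_5 = (0)·(3) + (1)·(4) + (0)·(7) + (-2)·(1) + (-2)·(1) + (0)·(3) + (0)·(-2) + (0)·(0) = 0
  c_6 = (0)·(3) + (0)·(4) + (0)·(7) + (0)·(1) + (0)·(1) + (0)·(3) + (0)·(-2) + (1)·(0) = 0
  c_7 = (0)·(3) + (0)·(4) + (0)·(7) + (0)·(1) + (1)·(1) + (0)·(3) + (0)·(-2) + (0)·(0) = 1
  c_8 = (-1)·(3) + (0)·(4) + (0)·(7) + (0)·(1) + (1)·(1) + (0)·(3) + (-1)·(-2) + (0)·(0) = 0
Expand coordinatewise in base 3:
  c_1 = 1 = 1·3^0
  c_2 = 1 = 1·3^0
  c_3 = 1 = 1·3^0
  c_4 = 2 = 2·3^0
  c_5 = 0
  c_6 = 0
  c_7 = 1 = 1·3^0
  c_8 = 0
p-restricted factor λ_0 = (1, 1, 1, 2, 0, 0, 1, 0)

((1, 1, 1, 2, 0, 0, 1, 0),)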